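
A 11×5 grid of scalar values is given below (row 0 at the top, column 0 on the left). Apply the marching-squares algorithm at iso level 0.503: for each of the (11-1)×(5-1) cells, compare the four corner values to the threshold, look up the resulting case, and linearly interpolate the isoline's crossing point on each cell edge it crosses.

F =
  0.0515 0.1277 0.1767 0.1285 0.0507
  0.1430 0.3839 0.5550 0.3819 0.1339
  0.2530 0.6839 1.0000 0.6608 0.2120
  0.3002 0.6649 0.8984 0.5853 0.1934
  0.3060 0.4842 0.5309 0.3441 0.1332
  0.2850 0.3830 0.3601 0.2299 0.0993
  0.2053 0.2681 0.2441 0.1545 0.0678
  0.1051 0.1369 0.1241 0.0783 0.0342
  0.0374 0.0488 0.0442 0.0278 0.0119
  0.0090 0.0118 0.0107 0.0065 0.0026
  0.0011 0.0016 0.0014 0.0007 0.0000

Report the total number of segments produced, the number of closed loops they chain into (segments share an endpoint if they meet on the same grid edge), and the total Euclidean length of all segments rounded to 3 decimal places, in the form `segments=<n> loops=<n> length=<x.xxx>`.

cell (0,1): code 0100 → (0.863,2.000)–(1.000,1.696)
cell (0,2): code 1000 → (1.000,2.300)–(0.863,2.000)
cell (1,0): code 0100 → (1.397,1.000)–(2.000,0.580)
cell (1,1): code 1110 → (1.000,1.696)–(1.397,1.000)
cell (1,2): code 1101 → (1.434,3.000)–(1.000,2.300)
cell (1,3): code 1000 → (2.000,3.352)–(1.434,3.000)
cell (2,0): code 0110 → (2.000,0.580)–(3.000,0.556)
cell (2,3): code 1001 → (3.000,3.210)–(2.000,3.352)
cell (3,0): code 0010 → (3.000,0.556)–(3.896,1.000)
cell (3,1): code 0111 → (3.896,1.000)–(4.000,1.403)
cell (3,2): code 1011 → (4.000,2.149)–(3.341,3.000)
cell (3,3): code 0001 → (3.341,3.000)–(3.000,3.210)
cell (4,1): code 0010 → (4.000,1.403)–(4.163,2.000)
cell (4,2): code 0001 → (4.163,2.000)–(4.000,2.149)
total: 14 segments, chained into 1 closed loop(s), length Σ = 9.432776

segments=14 loops=1 length=9.433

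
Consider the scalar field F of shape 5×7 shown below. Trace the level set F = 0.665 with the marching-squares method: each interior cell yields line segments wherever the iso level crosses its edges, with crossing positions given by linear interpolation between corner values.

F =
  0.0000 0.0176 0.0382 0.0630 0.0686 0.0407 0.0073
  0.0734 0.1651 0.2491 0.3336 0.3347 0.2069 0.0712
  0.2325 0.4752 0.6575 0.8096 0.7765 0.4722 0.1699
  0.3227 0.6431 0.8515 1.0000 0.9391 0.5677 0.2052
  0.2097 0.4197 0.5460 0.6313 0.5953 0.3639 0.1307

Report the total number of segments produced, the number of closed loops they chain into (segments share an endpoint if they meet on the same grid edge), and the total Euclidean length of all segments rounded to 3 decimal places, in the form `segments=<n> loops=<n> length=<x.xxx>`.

cell (1,2): code 0100 → (1.696,3.000)–(2.000,2.049)
cell (1,3): code 1100 → (1.748,4.000)–(1.696,3.000)
cell (1,4): code 1000 → (2.000,4.366)–(1.748,4.000)
cell (2,1): code 0100 → (2.039,2.000)–(3.000,1.105)
cell (2,2): code 1110 → (2.000,2.049)–(2.039,2.000)
cell (2,4): code 1001 → (3.000,4.738)–(2.000,4.366)
cell (3,1): code 0010 → (3.000,1.105)–(3.610,2.000)
cell (3,2): code 0011 → (3.610,2.000)–(3.909,3.000)
cell (3,3): code 0011 → (3.909,3.000)–(3.797,4.000)
cell (3,4): code 0001 → (3.797,4.000)–(3.000,4.738)
total: 10 segments, chained into 1 closed loop(s), length Σ = 9.106561

segments=10 loops=1 length=9.107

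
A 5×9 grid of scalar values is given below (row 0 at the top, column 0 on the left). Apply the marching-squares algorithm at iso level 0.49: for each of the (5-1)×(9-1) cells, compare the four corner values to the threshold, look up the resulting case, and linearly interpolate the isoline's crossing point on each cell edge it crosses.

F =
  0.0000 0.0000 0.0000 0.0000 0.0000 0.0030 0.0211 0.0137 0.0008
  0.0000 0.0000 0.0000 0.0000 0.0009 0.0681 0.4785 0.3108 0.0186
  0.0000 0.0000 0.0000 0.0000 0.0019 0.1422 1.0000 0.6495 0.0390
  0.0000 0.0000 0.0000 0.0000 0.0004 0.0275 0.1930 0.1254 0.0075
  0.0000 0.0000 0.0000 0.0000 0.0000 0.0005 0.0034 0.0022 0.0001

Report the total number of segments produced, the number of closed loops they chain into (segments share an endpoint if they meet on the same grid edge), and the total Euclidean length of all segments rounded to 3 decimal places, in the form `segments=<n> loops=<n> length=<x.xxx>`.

cell (1,5): code 0100 → (1.022,6.000)–(2.000,5.405)
cell (1,6): code 1100 → (1.529,7.000)–(1.022,6.000)
cell (1,7): code 1000 → (2.000,7.261)–(1.529,7.000)
cell (2,5): code 0010 → (2.000,5.405)–(2.632,6.000)
cell (2,6): code 0011 → (2.632,6.000)–(2.304,7.000)
cell (2,7): code 0001 → (2.304,7.000)–(2.000,7.261)
total: 6 segments, chained into 1 closed loop(s), length Σ = 5.125304

segments=6 loops=1 length=5.125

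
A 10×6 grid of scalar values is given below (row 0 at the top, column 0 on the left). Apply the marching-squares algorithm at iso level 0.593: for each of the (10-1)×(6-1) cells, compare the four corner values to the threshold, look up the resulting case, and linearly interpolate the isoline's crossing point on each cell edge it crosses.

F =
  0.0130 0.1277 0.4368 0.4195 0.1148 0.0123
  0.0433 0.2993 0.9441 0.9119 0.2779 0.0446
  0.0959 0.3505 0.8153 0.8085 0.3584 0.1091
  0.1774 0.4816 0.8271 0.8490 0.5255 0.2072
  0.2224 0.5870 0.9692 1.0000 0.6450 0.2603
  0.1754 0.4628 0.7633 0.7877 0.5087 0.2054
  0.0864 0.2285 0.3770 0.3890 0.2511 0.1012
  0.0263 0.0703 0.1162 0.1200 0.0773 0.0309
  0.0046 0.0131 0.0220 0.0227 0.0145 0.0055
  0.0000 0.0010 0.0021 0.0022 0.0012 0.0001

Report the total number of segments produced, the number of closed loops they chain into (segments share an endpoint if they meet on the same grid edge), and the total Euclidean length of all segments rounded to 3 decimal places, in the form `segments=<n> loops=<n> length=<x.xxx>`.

cell (0,1): code 0100 → (0.308,2.000)–(1.000,1.455)
cell (0,2): code 1100 → (0.352,3.000)–(0.308,2.000)
cell (0,3): code 1000 → (1.000,3.503)–(0.352,3.000)
cell (1,1): code 0110 → (1.000,1.455)–(2.000,1.522)
cell (1,3): code 1001 → (2.000,3.479)–(1.000,3.503)
cell (2,1): code 0110 → (2.000,1.522)–(3.000,1.322)
cell (2,3): code 1001 → (3.000,3.791)–(2.000,3.479)
cell (3,1): code 0110 → (3.000,1.322)–(4.000,1.016)
cell (3,3): code 1101 → (3.565,4.000)–(3.000,3.791)
cell (3,4): code 1000 → (4.000,4.135)–(3.565,4.000)
cell (4,1): code 0110 → (4.000,1.016)–(5.000,1.433)
cell (4,3): code 1011 → (5.000,3.698)–(4.382,4.000)
cell (4,4): code 0001 → (4.382,4.000)–(4.000,4.135)
cell (5,1): code 0010 → (5.000,1.433)–(5.441,2.000)
cell (5,2): code 0011 → (5.441,2.000)–(5.488,3.000)
cell (5,3): code 0001 → (5.488,3.000)–(5.000,3.698)
total: 16 segments, chained into 1 closed loop(s), length Σ = 13.622948

segments=16 loops=1 length=13.623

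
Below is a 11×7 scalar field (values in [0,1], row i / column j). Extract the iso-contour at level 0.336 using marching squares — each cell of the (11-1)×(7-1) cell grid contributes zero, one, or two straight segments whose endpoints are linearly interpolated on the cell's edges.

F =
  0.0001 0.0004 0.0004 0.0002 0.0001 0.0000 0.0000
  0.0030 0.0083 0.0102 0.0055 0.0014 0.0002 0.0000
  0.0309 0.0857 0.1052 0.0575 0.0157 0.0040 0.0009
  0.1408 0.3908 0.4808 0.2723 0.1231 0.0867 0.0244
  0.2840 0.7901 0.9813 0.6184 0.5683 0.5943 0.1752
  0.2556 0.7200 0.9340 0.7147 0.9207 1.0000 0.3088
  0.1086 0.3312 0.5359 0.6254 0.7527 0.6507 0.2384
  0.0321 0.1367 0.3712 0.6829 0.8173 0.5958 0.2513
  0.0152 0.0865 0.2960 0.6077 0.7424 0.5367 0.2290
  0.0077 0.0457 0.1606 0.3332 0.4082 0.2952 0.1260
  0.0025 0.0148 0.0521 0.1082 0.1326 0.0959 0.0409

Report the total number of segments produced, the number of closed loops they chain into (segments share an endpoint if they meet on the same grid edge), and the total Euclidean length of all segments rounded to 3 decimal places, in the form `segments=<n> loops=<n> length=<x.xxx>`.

cell (2,0): code 0100 → (2.820,1.000)–(3.000,0.781)
cell (2,1): code 1100 → (2.614,2.000)–(2.820,1.000)
cell (2,2): code 1000 → (3.000,2.694)–(2.614,2.000)
cell (3,0): code 0110 → (3.000,0.781)–(4.000,0.103)
cell (3,2): code 1101 → (3.184,3.000)–(3.000,2.694)
cell (3,3): code 1100 → (3.478,4.000)–(3.184,3.000)
cell (3,4): code 1100 → (3.491,5.000)–(3.478,4.000)
cell (3,5): code 1000 → (4.000,5.616)–(3.491,5.000)
cell (4,0): code 0110 → (4.000,0.103)–(5.000,0.173)
cell (4,5): code 1001 → (5.000,5.961)–(4.000,5.616)
cell (5,0): code 0010 → (5.000,0.173)–(5.988,1.000)
cell (5,1): code 0111 → (5.988,1.000)–(6.000,1.023)
cell (5,5): code 1001 → (6.000,5.763)–(5.000,5.961)
cell (6,1): code 0110 → (6.000,1.023)–(7.000,1.850)
cell (6,5): code 1001 → (7.000,5.754)–(6.000,5.763)
cell (7,1): code 0010 → (7.000,1.850)–(7.468,2.000)
cell (7,2): code 0111 → (7.468,2.000)–(8.000,2.128)
cell (7,5): code 1001 → (8.000,5.652)–(7.000,5.754)
cell (8,2): code 0010 → (8.000,2.128)–(8.990,3.000)
cell (8,3): code 0111 → (8.990,3.000)–(9.000,3.037)
cell (8,4): code 1011 → (9.000,4.639)–(8.831,5.000)
cell (8,5): code 0001 → (8.831,5.000)–(8.000,5.652)
cell (9,3): code 0010 → (9.000,3.037)–(9.262,4.000)
cell (9,4): code 0001 → (9.262,4.000)–(9.000,4.639)
total: 24 segments, chained into 1 closed loop(s), length Σ = 19.741428

segments=24 loops=1 length=19.741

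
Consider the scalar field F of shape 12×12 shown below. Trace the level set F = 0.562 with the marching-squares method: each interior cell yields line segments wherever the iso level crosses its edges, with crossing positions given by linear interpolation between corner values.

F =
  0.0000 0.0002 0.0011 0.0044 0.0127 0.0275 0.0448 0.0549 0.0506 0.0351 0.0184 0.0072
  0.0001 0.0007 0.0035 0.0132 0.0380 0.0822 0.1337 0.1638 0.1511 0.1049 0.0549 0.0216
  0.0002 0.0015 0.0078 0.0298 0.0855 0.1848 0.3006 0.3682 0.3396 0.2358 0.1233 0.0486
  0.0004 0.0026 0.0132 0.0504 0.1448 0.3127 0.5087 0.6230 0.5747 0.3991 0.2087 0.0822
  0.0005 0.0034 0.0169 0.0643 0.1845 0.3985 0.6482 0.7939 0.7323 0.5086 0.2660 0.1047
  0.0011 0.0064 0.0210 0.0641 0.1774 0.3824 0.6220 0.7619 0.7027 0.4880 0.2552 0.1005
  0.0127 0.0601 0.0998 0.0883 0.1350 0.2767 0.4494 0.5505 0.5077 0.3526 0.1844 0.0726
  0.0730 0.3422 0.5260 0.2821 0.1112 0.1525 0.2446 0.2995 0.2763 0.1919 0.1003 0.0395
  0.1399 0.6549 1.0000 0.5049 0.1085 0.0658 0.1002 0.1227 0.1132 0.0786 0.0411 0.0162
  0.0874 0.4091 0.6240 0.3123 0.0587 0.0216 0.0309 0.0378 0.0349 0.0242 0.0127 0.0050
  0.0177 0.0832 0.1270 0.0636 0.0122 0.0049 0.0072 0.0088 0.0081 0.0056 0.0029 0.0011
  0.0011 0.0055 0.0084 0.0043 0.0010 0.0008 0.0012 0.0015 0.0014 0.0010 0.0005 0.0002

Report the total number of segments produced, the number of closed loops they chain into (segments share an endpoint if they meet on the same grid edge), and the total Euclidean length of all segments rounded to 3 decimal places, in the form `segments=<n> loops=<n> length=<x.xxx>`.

cell (2,6): code 0100 → (2.761,7.000)–(3.000,6.466)
cell (2,7): code 1100 → (2.946,8.000)–(2.761,7.000)
cell (2,8): code 1000 → (3.000,8.072)–(2.946,8.000)
cell (3,5): code 0100 → (3.382,6.000)–(4.000,5.655)
cell (3,6): code 1110 → (3.000,6.466)–(3.382,6.000)
cell (3,8): code 1001 → (4.000,8.761)–(3.000,8.072)
cell (4,5): code 0110 → (4.000,5.655)–(5.000,5.750)
cell (4,8): code 1001 → (5.000,8.655)–(4.000,8.761)
cell (5,5): code 0010 → (5.000,5.750)–(5.348,6.000)
cell (5,6): code 0011 → (5.348,6.000)–(5.946,7.000)
cell (5,7): code 0011 → (5.946,7.000)–(5.722,8.000)
cell (5,8): code 0001 → (5.722,8.000)–(5.000,8.655)
cell (7,0): code 0100 → (7.703,1.000)–(8.000,0.820)
cell (7,1): code 1100 → (7.076,2.000)–(7.703,1.000)
cell (7,2): code 1000 → (8.000,2.885)–(7.076,2.000)
cell (8,0): code 0010 → (8.000,0.820)–(8.378,1.000)
cell (8,1): code 0111 → (8.378,1.000)–(9.000,1.711)
cell (8,2): code 1001 → (9.000,2.199)–(8.000,2.885)
cell (9,1): code 0010 → (9.000,1.711)–(9.125,2.000)
cell (9,2): code 0001 → (9.125,2.000)–(9.000,2.199)
total: 20 segments, chained into 2 closed loop(s), length Σ = 15.753077

segments=20 loops=2 length=15.753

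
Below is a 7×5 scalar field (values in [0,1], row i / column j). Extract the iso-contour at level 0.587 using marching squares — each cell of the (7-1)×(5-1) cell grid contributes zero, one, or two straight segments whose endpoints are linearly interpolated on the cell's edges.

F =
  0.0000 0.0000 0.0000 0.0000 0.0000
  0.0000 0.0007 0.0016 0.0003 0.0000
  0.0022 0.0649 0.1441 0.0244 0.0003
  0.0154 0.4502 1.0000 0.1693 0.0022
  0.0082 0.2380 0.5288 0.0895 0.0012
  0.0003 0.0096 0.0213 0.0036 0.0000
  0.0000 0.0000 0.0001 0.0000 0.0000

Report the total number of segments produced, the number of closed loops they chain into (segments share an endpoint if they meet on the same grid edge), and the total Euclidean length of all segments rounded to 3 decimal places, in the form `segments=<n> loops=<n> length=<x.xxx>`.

segments=4 loops=1 length=3.748

cell (2,1): code 0100 → (2.517,2.000)–(3.000,1.249)
cell (2,2): code 1000 → (3.000,2.497)–(2.517,2.000)
cell (3,1): code 0010 → (3.000,1.249)–(3.876,2.000)
cell (3,2): code 0001 → (3.876,2.000)–(3.000,2.497)
total: 4 segments, chained into 1 closed loop(s), length Σ = 3.747658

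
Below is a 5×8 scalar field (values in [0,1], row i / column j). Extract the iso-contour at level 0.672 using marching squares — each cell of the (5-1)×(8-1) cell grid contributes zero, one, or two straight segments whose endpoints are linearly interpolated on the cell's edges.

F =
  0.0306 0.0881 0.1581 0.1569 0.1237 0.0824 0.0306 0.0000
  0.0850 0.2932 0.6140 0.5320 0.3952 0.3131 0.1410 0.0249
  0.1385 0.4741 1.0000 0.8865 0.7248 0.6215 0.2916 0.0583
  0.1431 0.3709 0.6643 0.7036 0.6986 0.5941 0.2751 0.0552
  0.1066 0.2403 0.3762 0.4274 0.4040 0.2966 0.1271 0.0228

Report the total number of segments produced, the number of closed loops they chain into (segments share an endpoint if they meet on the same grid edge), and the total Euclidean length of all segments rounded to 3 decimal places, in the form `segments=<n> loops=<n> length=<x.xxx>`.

cell (1,1): code 0100 → (1.150,2.000)–(2.000,1.376)
cell (1,2): code 1100 → (1.395,3.000)–(1.150,2.000)
cell (1,3): code 1100 → (1.840,4.000)–(1.395,3.000)
cell (1,4): code 1000 → (2.000,4.511)–(1.840,4.000)
cell (2,1): code 0010 → (2.000,1.376)–(2.977,2.000)
cell (2,2): code 0111 → (2.977,2.000)–(3.000,2.196)
cell (2,4): code 1001 → (3.000,4.255)–(2.000,4.511)
cell (3,2): code 0010 → (3.000,2.196)–(3.114,3.000)
cell (3,3): code 0011 → (3.114,3.000)–(3.090,4.000)
cell (3,4): code 0001 → (3.090,4.000)–(3.000,4.255)
total: 10 segments, chained into 1 closed loop(s), length Σ = 8.185067

segments=10 loops=1 length=8.185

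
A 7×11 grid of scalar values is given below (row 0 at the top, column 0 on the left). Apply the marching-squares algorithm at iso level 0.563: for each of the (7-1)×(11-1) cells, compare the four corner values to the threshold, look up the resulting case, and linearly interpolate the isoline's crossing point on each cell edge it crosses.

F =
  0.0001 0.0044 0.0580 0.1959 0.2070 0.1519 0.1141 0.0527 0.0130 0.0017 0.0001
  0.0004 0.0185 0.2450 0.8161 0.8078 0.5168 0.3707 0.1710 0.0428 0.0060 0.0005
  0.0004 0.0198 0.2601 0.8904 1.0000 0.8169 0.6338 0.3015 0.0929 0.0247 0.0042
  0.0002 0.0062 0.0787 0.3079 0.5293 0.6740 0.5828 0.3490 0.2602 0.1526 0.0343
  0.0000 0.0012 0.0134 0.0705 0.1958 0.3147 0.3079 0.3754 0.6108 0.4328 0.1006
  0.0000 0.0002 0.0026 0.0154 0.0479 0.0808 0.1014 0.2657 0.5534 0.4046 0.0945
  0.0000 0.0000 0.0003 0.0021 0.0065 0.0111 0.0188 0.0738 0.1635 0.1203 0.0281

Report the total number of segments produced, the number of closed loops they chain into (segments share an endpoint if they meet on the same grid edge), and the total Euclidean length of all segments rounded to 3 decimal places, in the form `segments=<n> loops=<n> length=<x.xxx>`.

segments=18 loops=2 length=12.585

cell (0,2): code 0100 → (0.592,3.000)–(1.000,2.557)
cell (0,3): code 1100 → (0.593,4.000)–(0.592,3.000)
cell (0,4): code 1000 → (1.000,4.841)–(0.593,4.000)
cell (1,2): code 0110 → (1.000,2.557)–(2.000,2.481)
cell (1,4): code 1101 → (1.154,5.000)–(1.000,4.841)
cell (1,5): code 1100 → (1.731,6.000)–(1.154,5.000)
cell (1,6): code 1000 → (2.000,6.213)–(1.731,6.000)
cell (2,2): code 0010 → (2.000,2.481)–(2.562,3.000)
cell (2,3): code 0011 → (2.562,3.000)–(2.928,4.000)
cell (2,4): code 0111 → (2.928,4.000)–(3.000,4.233)
cell (2,6): code 1001 → (3.000,6.085)–(2.000,6.213)
cell (3,4): code 0010 → (3.000,4.233)–(3.309,5.000)
cell (3,5): code 0011 → (3.309,5.000)–(3.072,6.000)
cell (3,6): code 0001 → (3.072,6.000)–(3.000,6.085)
cell (3,7): code 0100 → (3.864,8.000)–(4.000,7.797)
cell (3,8): code 1000 → (4.000,8.269)–(3.864,8.000)
cell (4,7): code 0010 → (4.000,7.797)–(4.833,8.000)
cell (4,8): code 0001 → (4.833,8.000)–(4.000,8.269)
total: 18 segments, chained into 2 closed loop(s), length Σ = 12.584846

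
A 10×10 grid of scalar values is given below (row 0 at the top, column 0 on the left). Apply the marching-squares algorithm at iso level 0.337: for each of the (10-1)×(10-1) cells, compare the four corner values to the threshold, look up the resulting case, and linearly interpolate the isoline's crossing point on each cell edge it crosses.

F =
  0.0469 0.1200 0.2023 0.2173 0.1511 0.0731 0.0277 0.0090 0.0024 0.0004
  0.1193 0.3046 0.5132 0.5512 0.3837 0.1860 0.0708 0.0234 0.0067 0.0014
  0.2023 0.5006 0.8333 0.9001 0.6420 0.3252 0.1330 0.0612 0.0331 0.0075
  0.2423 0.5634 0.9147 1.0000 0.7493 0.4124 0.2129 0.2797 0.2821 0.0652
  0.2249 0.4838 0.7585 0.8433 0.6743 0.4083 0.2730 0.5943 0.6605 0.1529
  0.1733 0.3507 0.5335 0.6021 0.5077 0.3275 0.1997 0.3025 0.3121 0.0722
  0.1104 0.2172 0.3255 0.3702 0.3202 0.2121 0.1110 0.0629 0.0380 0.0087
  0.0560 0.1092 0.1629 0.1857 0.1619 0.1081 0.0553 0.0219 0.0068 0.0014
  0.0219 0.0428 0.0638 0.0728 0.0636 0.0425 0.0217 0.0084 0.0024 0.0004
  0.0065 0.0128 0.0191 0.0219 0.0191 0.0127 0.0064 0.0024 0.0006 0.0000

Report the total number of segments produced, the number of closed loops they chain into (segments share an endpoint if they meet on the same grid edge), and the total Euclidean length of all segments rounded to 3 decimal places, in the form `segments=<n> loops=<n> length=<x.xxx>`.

cell (0,1): code 0100 → (0.433,2.000)–(1.000,1.155)
cell (0,2): code 1100 → (0.358,3.000)–(0.433,2.000)
cell (0,3): code 1100 → (0.799,4.000)–(0.358,3.000)
cell (0,4): code 1000 → (1.000,4.236)–(0.799,4.000)
cell (1,0): code 0100 → (1.165,1.000)–(2.000,0.452)
cell (1,1): code 1110 → (1.000,1.155)–(1.165,1.000)
cell (1,4): code 1001 → (2.000,4.963)–(1.000,4.236)
cell (2,0): code 0110 → (2.000,0.452)–(3.000,0.295)
cell (2,4): code 1101 → (2.135,5.000)–(2.000,4.963)
cell (2,5): code 1000 → (3.000,5.378)–(2.135,5.000)
cell (3,0): code 0110 → (3.000,0.295)–(4.000,0.433)
cell (3,5): code 1001 → (4.000,5.527)–(3.000,5.378)
cell (3,6): code 0100 → (3.182,7.000)–(4.000,6.199)
cell (3,7): code 1100 → (3.145,8.000)–(3.182,7.000)
cell (3,8): code 1000 → (4.000,8.637)–(3.145,8.000)
cell (4,0): code 0110 → (4.000,0.433)–(5.000,0.923)
cell (4,4): code 1011 → (5.000,4.947)–(4.882,5.000)
cell (4,5): code 0001 → (4.882,5.000)–(4.000,5.527)
cell (4,6): code 0010 → (4.000,6.199)–(4.882,7.000)
cell (4,7): code 0011 → (4.882,7.000)–(4.929,8.000)
cell (4,8): code 0001 → (4.929,8.000)–(4.000,8.637)
cell (5,0): code 0010 → (5.000,0.923)–(5.103,1.000)
cell (5,1): code 0011 → (5.103,1.000)–(5.945,2.000)
cell (5,2): code 0111 → (5.945,2.000)–(6.000,2.257)
cell (5,3): code 1011 → (6.000,3.664)–(5.910,4.000)
cell (5,4): code 0001 → (5.910,4.000)–(5.000,4.947)
cell (6,2): code 0010 → (6.000,2.257)–(6.180,3.000)
cell (6,3): code 0001 → (6.180,3.000)–(6.000,3.664)
total: 28 segments, chained into 2 closed loop(s), length Σ = 23.614102

segments=28 loops=2 length=23.614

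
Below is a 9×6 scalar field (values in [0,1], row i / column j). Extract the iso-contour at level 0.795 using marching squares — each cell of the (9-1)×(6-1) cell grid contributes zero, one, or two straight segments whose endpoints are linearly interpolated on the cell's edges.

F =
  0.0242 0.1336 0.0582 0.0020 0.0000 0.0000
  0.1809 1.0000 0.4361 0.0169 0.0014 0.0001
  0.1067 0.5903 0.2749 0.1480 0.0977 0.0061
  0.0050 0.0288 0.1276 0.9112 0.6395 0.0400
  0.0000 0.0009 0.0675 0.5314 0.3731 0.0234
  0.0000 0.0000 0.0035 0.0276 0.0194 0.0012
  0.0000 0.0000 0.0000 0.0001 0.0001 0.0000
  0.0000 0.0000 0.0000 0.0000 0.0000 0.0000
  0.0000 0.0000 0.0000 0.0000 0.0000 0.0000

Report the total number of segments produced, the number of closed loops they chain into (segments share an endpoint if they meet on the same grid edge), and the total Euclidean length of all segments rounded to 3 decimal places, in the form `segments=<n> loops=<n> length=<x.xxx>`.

segments=8 loops=2 length=3.488

cell (0,0): code 0100 → (0.763,1.000)–(1.000,0.750)
cell (0,1): code 1000 → (1.000,1.364)–(0.763,1.000)
cell (1,0): code 0010 → (1.000,0.750)–(1.500,1.000)
cell (1,1): code 0001 → (1.500,1.000)–(1.000,1.364)
cell (2,2): code 0100 → (2.848,3.000)–(3.000,2.852)
cell (2,3): code 1000 → (3.000,3.428)–(2.848,3.000)
cell (3,2): code 0010 → (3.000,2.852)–(3.306,3.000)
cell (3,3): code 0001 → (3.306,3.000)–(3.000,3.428)
total: 8 segments, chained into 2 closed loop(s), length Σ = 3.488474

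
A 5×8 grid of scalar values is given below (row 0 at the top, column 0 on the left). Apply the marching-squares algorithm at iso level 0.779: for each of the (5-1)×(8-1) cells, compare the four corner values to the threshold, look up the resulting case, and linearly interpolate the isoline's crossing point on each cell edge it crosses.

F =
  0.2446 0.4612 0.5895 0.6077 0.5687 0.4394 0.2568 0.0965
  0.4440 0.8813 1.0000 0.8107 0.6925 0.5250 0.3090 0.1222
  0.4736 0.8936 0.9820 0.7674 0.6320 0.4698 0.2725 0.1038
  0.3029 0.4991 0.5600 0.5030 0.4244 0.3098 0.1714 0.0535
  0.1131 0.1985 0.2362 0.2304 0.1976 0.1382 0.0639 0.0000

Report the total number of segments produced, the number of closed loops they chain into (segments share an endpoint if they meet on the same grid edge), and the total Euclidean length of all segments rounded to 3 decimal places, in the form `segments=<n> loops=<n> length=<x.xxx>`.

segments=10 loops=1 length=7.293

cell (0,0): code 0100 → (0.756,1.000)–(1.000,0.766)
cell (0,1): code 1100 → (0.462,2.000)–(0.756,1.000)
cell (0,2): code 1100 → (0.844,3.000)–(0.462,2.000)
cell (0,3): code 1000 → (1.000,3.268)–(0.844,3.000)
cell (1,0): code 0110 → (1.000,0.766)–(2.000,0.727)
cell (1,2): code 1011 → (2.000,2.946)–(1.732,3.000)
cell (1,3): code 0001 → (1.732,3.000)–(1.000,3.268)
cell (2,0): code 0010 → (2.000,0.727)–(2.290,1.000)
cell (2,1): code 0011 → (2.290,1.000)–(2.481,2.000)
cell (2,2): code 0001 → (2.481,2.000)–(2.000,2.946)
total: 10 segments, chained into 1 closed loop(s), length Σ = 7.292636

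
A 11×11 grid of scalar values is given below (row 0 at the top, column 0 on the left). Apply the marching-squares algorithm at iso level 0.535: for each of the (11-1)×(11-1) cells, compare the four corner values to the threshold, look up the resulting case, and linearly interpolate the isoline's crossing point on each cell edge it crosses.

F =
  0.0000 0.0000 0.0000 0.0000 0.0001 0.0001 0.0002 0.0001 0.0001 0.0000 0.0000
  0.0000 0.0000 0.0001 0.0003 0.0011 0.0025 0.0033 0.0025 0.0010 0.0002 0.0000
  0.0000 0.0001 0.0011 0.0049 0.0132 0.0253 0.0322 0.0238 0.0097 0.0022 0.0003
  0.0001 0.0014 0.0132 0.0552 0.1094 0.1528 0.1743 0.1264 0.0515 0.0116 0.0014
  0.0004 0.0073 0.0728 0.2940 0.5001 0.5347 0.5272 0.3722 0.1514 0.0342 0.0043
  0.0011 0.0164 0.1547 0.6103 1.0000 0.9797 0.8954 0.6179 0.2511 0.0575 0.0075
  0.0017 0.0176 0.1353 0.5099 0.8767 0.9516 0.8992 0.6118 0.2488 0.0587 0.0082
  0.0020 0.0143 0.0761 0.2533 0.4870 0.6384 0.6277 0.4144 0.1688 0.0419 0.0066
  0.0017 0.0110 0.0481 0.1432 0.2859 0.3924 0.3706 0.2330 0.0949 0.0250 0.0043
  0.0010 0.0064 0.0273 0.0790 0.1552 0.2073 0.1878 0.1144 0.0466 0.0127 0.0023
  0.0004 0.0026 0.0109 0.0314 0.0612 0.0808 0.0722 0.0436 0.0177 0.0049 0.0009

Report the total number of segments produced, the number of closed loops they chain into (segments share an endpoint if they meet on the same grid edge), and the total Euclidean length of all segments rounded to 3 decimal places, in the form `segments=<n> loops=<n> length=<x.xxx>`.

cell (4,2): code 0100 → (4.762,3.000)–(5.000,2.835)
cell (4,3): code 1100 → (4.070,4.000)–(4.762,3.000)
cell (4,4): code 1100 → (4.001,5.000)–(4.070,4.000)
cell (4,5): code 1100 → (4.021,6.000)–(4.001,5.000)
cell (4,6): code 1100 → (4.663,7.000)–(4.021,6.000)
cell (4,7): code 1000 → (5.000,7.226)–(4.663,7.000)
cell (5,2): code 0010 → (5.000,2.835)–(5.750,3.000)
cell (5,3): code 0111 → (5.750,3.000)–(6.000,3.068)
cell (5,7): code 1001 → (6.000,7.212)–(5.000,7.226)
cell (6,3): code 0010 → (6.000,3.068)–(6.877,4.000)
cell (6,4): code 0111 → (6.877,4.000)–(7.000,4.317)
cell (6,6): code 1011 → (7.000,6.435)–(6.389,7.000)
cell (6,7): code 0001 → (6.389,7.000)–(6.000,7.212)
cell (7,4): code 0010 → (7.000,4.317)–(7.420,5.000)
cell (7,5): code 0011 → (7.420,5.000)–(7.361,6.000)
cell (7,6): code 0001 → (7.361,6.000)–(7.000,6.435)
total: 16 segments, chained into 1 closed loop(s), length Σ = 12.393140

segments=16 loops=1 length=12.393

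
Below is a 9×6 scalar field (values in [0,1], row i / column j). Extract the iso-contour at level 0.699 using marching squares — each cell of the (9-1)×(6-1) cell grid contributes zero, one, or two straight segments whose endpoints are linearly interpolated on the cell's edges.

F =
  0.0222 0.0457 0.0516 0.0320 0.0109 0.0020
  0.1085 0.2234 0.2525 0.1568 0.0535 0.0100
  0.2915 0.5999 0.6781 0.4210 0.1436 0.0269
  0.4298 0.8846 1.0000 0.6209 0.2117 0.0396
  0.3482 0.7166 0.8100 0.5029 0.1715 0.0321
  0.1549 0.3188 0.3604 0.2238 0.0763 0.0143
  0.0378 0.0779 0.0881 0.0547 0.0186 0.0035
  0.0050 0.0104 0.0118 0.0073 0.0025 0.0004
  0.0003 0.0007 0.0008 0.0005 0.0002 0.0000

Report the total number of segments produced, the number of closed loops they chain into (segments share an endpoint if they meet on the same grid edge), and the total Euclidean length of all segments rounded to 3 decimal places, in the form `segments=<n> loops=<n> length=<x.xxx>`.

cell (2,0): code 0100 → (2.348,1.000)–(3.000,0.592)
cell (2,1): code 1100 → (2.065,2.000)–(2.348,1.000)
cell (2,2): code 1000 → (3.000,2.794)–(2.065,2.000)
cell (3,0): code 0110 → (3.000,0.592)–(4.000,0.952)
cell (3,2): code 1001 → (4.000,2.361)–(3.000,2.794)
cell (4,0): code 0010 → (4.000,0.952)–(4.044,1.000)
cell (4,1): code 0011 → (4.044,1.000)–(4.247,2.000)
cell (4,2): code 0001 → (4.247,2.000)–(4.000,2.361)
total: 8 segments, chained into 1 closed loop(s), length Σ = 6.710747

segments=8 loops=1 length=6.711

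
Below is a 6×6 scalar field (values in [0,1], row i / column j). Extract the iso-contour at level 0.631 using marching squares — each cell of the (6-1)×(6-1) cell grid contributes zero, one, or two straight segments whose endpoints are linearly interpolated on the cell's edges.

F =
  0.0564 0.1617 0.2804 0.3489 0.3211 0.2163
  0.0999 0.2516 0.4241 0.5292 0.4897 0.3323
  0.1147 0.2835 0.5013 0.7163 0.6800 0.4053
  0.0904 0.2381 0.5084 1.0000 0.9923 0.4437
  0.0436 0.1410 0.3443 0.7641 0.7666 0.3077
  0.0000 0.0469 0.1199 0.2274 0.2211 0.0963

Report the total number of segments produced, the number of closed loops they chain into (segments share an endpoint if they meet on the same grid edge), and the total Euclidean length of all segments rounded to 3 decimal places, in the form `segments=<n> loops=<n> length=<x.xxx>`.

segments=10 loops=1 length=8.050

cell (1,2): code 0100 → (1.544,3.000)–(2.000,2.603)
cell (1,3): code 1100 → (1.743,4.000)–(1.544,3.000)
cell (1,4): code 1000 → (2.000,4.178)–(1.743,4.000)
cell (2,2): code 0110 → (2.000,2.603)–(3.000,2.249)
cell (2,4): code 1001 → (3.000,4.659)–(2.000,4.178)
cell (3,2): code 0110 → (3.000,2.249)–(4.000,2.683)
cell (3,4): code 1001 → (4.000,4.295)–(3.000,4.659)
cell (4,2): code 0010 → (4.000,2.683)–(4.248,3.000)
cell (4,3): code 0011 → (4.248,3.000)–(4.249,4.000)
cell (4,4): code 0001 → (4.249,4.000)–(4.000,4.295)
total: 10 segments, chained into 1 closed loop(s), length Σ = 8.049673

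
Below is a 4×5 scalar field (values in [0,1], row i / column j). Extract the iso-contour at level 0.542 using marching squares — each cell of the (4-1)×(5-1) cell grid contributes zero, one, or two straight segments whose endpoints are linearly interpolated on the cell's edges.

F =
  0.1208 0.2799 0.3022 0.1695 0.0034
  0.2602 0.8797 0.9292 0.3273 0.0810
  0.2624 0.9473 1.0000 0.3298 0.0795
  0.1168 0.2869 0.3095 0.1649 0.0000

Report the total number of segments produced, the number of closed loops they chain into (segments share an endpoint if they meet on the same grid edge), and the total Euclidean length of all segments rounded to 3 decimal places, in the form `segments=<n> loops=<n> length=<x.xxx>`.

cell (0,0): code 0100 → (0.437,1.000)–(1.000,0.455)
cell (0,1): code 1100 → (0.382,2.000)–(0.437,1.000)
cell (0,2): code 1000 → (1.000,2.643)–(0.382,2.000)
cell (1,0): code 0110 → (1.000,0.455)–(2.000,0.408)
cell (1,2): code 1001 → (2.000,2.683)–(1.000,2.643)
cell (2,0): code 0010 → (2.000,0.408)–(2.614,1.000)
cell (2,1): code 0011 → (2.614,1.000)–(2.663,2.000)
cell (2,2): code 0001 → (2.663,2.000)–(2.000,2.683)
total: 8 segments, chained into 1 closed loop(s), length Σ = 7.484902

segments=8 loops=1 length=7.485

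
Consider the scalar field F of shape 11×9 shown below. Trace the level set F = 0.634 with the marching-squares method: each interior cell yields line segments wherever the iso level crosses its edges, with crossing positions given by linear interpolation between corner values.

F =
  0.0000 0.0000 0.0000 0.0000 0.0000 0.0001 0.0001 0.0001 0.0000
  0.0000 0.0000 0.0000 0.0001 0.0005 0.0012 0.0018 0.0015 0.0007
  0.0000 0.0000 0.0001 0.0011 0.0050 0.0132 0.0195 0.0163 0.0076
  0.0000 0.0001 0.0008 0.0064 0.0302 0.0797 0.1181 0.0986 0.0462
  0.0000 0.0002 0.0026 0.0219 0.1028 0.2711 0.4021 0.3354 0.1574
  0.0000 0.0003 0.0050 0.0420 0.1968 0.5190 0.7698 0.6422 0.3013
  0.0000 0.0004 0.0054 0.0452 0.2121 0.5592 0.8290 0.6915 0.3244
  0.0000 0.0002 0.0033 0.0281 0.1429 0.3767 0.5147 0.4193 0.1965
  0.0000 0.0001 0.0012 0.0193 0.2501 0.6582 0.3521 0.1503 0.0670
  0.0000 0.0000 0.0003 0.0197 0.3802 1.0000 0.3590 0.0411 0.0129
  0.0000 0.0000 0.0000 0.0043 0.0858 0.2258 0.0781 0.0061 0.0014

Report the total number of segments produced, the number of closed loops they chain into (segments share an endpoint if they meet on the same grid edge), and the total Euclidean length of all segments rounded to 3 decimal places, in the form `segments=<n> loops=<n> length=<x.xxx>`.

segments=14 loops=2 length=10.035

cell (4,5): code 0100 → (4.631,6.000)–(5.000,5.459)
cell (4,6): code 1100 → (4.973,7.000)–(4.631,6.000)
cell (4,7): code 1000 → (5.000,7.024)–(4.973,7.000)
cell (5,5): code 0110 → (5.000,5.459)–(6.000,5.277)
cell (5,7): code 1001 → (6.000,7.157)–(5.000,7.024)
cell (6,5): code 0010 → (6.000,5.277)–(6.620,6.000)
cell (6,6): code 0011 → (6.620,6.000)–(6.211,7.000)
cell (6,7): code 0001 → (6.211,7.000)–(6.000,7.157)
cell (7,4): code 0100 → (7.914,5.000)–(8.000,4.941)
cell (7,5): code 1000 → (8.000,5.079)–(7.914,5.000)
cell (8,4): code 0110 → (8.000,4.941)–(9.000,4.409)
cell (8,5): code 1001 → (9.000,5.571)–(8.000,5.079)
cell (9,4): code 0010 → (9.000,4.409)–(9.473,5.000)
cell (9,5): code 0001 → (9.473,5.000)–(9.000,5.571)
total: 14 segments, chained into 2 closed loop(s), length Σ = 10.035214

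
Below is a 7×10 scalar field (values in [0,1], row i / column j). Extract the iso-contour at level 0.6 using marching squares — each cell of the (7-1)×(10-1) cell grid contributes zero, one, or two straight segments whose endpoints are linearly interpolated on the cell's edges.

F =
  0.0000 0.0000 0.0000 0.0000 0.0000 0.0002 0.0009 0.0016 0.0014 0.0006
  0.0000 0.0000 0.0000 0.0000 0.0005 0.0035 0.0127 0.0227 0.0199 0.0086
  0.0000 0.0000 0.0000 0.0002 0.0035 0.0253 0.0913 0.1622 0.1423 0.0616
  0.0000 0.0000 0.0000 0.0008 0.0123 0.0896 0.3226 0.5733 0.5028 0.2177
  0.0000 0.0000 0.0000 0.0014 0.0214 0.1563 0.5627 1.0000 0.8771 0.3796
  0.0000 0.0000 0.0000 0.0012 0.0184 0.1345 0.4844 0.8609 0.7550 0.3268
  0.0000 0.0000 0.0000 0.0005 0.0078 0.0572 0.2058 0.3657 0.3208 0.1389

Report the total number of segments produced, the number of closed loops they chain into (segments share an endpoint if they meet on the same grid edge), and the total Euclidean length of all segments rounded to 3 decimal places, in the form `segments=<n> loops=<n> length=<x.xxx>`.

segments=8 loops=1 length=7.692

cell (3,6): code 0100 → (3.063,7.000)–(4.000,6.085)
cell (3,7): code 1100 → (3.260,8.000)–(3.063,7.000)
cell (3,8): code 1000 → (4.000,8.557)–(3.260,8.000)
cell (4,6): code 0110 → (4.000,6.085)–(5.000,6.307)
cell (4,8): code 1001 → (5.000,8.362)–(4.000,8.557)
cell (5,6): code 0010 → (5.000,6.307)–(5.527,7.000)
cell (5,7): code 0011 → (5.527,7.000)–(5.357,8.000)
cell (5,8): code 0001 → (5.357,8.000)–(5.000,8.362)
total: 8 segments, chained into 1 closed loop(s), length Σ = 7.691786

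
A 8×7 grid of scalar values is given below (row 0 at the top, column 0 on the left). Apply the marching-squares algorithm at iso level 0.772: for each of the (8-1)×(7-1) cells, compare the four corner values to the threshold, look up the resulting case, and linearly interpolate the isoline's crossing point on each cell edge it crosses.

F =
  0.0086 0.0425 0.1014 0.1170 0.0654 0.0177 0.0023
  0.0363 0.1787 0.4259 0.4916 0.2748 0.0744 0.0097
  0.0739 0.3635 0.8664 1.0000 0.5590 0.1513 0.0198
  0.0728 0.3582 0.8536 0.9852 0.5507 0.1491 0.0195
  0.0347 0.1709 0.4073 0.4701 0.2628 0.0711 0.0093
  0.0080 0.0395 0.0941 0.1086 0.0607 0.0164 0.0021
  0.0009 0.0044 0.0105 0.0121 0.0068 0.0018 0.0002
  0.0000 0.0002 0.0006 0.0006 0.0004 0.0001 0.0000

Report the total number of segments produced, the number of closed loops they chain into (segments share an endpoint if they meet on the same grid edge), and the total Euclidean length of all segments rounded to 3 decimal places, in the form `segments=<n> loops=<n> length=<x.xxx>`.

cell (1,1): code 0100 → (1.786,2.000)–(2.000,1.812)
cell (1,2): code 1100 → (1.552,3.000)–(1.786,2.000)
cell (1,3): code 1000 → (2.000,3.517)–(1.552,3.000)
cell (2,1): code 0110 → (2.000,1.812)–(3.000,1.835)
cell (2,3): code 1001 → (3.000,3.491)–(2.000,3.517)
cell (3,1): code 0010 → (3.000,1.835)–(3.183,2.000)
cell (3,2): code 0011 → (3.183,2.000)–(3.414,3.000)
cell (3,3): code 0001 → (3.414,3.000)–(3.000,3.491)
total: 8 segments, chained into 1 closed loop(s), length Σ = 5.911331

segments=8 loops=1 length=5.911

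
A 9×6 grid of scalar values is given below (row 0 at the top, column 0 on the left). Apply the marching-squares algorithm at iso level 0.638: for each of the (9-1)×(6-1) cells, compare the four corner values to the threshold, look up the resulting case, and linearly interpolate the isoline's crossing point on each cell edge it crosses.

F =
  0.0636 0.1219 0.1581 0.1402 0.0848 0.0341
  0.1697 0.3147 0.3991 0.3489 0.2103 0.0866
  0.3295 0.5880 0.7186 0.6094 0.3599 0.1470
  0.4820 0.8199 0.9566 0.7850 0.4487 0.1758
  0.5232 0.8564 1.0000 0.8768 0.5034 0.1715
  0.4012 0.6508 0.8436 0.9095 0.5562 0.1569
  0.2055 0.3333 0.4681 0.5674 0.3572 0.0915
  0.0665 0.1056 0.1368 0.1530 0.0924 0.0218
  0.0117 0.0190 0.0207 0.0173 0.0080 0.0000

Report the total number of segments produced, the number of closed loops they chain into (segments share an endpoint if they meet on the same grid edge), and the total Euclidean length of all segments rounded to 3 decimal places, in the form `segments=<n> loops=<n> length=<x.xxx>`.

cell (1,1): code 0100 → (1.748,2.000)–(2.000,1.383)
cell (1,2): code 1000 → (2.000,2.738)–(1.748,2.000)
cell (2,0): code 0100 → (2.216,1.000)–(3.000,0.462)
cell (2,1): code 1110 → (2.000,1.383)–(2.216,1.000)
cell (2,2): code 1101 → (2.163,3.000)–(2.000,2.738)
cell (2,3): code 1000 → (3.000,3.437)–(2.163,3.000)
cell (3,0): code 0110 → (3.000,0.462)–(4.000,0.345)
cell (3,3): code 1001 → (4.000,3.640)–(3.000,3.437)
cell (4,0): code 0110 → (4.000,0.345)–(5.000,0.949)
cell (4,3): code 1001 → (5.000,3.768)–(4.000,3.640)
cell (5,0): code 0010 → (5.000,0.949)–(5.040,1.000)
cell (5,1): code 0011 → (5.040,1.000)–(5.548,2.000)
cell (5,2): code 0011 → (5.548,2.000)–(5.794,3.000)
cell (5,3): code 0001 → (5.794,3.000)–(5.000,3.768)
total: 14 segments, chained into 1 closed loop(s), length Σ = 11.615069

segments=14 loops=1 length=11.615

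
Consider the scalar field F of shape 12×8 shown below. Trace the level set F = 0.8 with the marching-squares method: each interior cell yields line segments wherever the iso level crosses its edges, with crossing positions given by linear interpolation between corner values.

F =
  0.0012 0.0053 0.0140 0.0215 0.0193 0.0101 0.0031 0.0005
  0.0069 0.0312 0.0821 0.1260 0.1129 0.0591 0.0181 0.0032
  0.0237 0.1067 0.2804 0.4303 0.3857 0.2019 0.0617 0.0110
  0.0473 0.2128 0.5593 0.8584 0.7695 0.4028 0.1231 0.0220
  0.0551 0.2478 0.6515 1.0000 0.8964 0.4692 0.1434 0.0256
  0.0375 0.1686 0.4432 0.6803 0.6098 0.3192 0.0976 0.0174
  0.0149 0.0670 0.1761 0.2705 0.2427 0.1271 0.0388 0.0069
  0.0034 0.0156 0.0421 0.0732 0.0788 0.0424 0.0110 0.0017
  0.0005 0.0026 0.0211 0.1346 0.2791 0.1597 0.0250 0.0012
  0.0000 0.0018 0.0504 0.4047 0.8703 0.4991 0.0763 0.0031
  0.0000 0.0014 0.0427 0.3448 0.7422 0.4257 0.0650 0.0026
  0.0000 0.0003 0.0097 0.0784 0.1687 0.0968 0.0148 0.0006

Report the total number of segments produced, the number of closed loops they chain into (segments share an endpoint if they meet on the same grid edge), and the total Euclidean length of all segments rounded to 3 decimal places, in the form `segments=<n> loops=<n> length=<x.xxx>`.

segments=12 loops=2 length=7.050

cell (2,2): code 0100 → (2.864,3.000)–(3.000,2.805)
cell (2,3): code 1000 → (3.000,3.657)–(2.864,3.000)
cell (3,2): code 0110 → (3.000,2.805)–(4.000,2.426)
cell (3,3): code 1101 → (3.240,4.000)–(3.000,3.657)
cell (3,4): code 1000 → (4.000,4.226)–(3.240,4.000)
cell (4,2): code 0010 → (4.000,2.426)–(4.626,3.000)
cell (4,3): code 0011 → (4.626,3.000)–(4.336,4.000)
cell (4,4): code 0001 → (4.336,4.000)–(4.000,4.226)
cell (8,3): code 0100 → (8.881,4.000)–(9.000,3.849)
cell (8,4): code 1000 → (9.000,4.189)–(8.881,4.000)
cell (9,3): code 0010 → (9.000,3.849)–(9.549,4.000)
cell (9,4): code 0001 → (9.549,4.000)–(9.000,4.189)
total: 12 segments, chained into 2 closed loop(s), length Σ = 7.050269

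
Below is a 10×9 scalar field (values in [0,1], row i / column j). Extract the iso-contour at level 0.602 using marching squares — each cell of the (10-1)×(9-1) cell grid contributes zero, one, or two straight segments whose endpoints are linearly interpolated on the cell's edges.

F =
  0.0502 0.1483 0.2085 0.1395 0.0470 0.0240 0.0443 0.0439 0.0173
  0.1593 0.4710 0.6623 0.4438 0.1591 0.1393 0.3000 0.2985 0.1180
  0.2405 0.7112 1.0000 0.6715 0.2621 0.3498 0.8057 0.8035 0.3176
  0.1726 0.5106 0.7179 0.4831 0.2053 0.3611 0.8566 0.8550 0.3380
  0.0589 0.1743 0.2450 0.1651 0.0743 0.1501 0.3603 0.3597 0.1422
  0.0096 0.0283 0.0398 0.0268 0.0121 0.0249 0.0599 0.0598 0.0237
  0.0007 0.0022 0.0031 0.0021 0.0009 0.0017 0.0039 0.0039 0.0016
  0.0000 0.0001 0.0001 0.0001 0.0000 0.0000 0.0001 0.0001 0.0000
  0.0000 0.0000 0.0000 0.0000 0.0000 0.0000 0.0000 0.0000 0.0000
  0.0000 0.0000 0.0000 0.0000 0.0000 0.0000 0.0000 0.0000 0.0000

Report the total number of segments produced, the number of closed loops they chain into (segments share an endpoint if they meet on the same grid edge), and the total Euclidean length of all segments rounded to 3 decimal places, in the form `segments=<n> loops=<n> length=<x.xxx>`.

segments=20 loops=2 length=13.605

cell (0,1): code 0100 → (0.867,2.000)–(1.000,1.685)
cell (0,2): code 1000 → (1.000,2.276)–(0.867,2.000)
cell (1,0): code 0100 → (1.545,1.000)–(2.000,0.768)
cell (1,1): code 1110 → (1.000,1.685)–(1.545,1.000)
cell (1,2): code 1101 → (1.695,3.000)–(1.000,2.276)
cell (1,3): code 1000 → (2.000,3.170)–(1.695,3.000)
cell (1,5): code 0100 → (1.597,6.000)–(2.000,5.553)
cell (1,6): code 1100 → (1.601,7.000)–(1.597,6.000)
cell (1,7): code 1000 → (2.000,7.415)–(1.601,7.000)
cell (2,0): code 0010 → (2.000,0.768)–(2.544,1.000)
cell (2,1): code 0111 → (2.544,1.000)–(3.000,1.441)
cell (2,2): code 1011 → (3.000,2.494)–(2.369,3.000)
cell (2,3): code 0001 → (2.369,3.000)–(2.000,3.170)
cell (2,5): code 0110 → (2.000,5.553)–(3.000,5.486)
cell (2,7): code 1001 → (3.000,7.489)–(2.000,7.415)
cell (3,1): code 0010 → (3.000,1.441)–(3.245,2.000)
cell (3,2): code 0001 → (3.245,2.000)–(3.000,2.494)
cell (3,5): code 0010 → (3.000,5.486)–(3.513,6.000)
cell (3,6): code 0011 → (3.513,6.000)–(3.511,7.000)
cell (3,7): code 0001 → (3.511,7.000)–(3.000,7.489)
total: 20 segments, chained into 2 closed loop(s), length Σ = 13.605023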